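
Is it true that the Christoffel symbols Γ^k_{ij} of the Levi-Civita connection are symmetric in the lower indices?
The Levi-Civita connection is torsion-free, which is exactly Γ^k_{ij} = Γ^k_{ji}.
Yes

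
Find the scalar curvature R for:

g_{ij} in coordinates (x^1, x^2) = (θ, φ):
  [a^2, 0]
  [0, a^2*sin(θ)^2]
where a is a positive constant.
Non-zero Christoffel symbols (Γ^k_{ij} = Γ^k_{ji}):
Γ^θ_{φ φ} = -sin(2*θ)/2
Γ^φ_{θ φ} = 1/tan(θ)
Ricci tensor (R_{ij} = R^k_{ikj}): R_{θθ} = 1, R_{θφ} = 0, R_{φφ} = sin(θ)^2
Inverse metric: g^{θθ} = 1/a^2, g^{φφ} = 1/(a^2*sin(θ)^2)
R = g^{ij} R_{ij} = (1/a^2)(1) + (1/(a^2*sin(θ)^2))(sin(θ)^2) = 2/a^2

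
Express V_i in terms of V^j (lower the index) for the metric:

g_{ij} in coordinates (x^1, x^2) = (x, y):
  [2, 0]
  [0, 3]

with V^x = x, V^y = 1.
V_i = g_{ij} V^j:
V_x = (2)(x) + (0)(1) = 2*x
V_y = (0)(x) + (3)(1) = 3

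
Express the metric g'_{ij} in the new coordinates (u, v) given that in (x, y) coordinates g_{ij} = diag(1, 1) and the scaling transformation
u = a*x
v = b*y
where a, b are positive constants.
Invert the transformation: x = u/a, y = v/b
g'_{ij} = (∂x^k/∂x'^i)(∂x^l/∂x'^j) g_{kl}; with g_{kl} = δ_{kl} this is Σ_k (∂x^k/∂x'^i)(∂x^k/∂x'^j).
Jacobian: ∂x/∂u = 1/a, ∂x/∂v = 0, ∂y/∂u = 0, ∂y/∂v = 1/b
g'_{uu} = (1/a)(1/a) + (0)(0) = 1/a^2
g'_{uv} = (1/a)(0) + (0)(1/b) = 0
g'_{vv} = (0)(0) + (1/b)(1/b) = 1/b^2
g'_{ij} = diag(1/a^2, 1/b^2)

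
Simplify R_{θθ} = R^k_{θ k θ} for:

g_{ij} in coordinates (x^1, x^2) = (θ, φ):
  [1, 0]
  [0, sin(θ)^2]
Non-zero Christoffel symbols (Γ^k_{ij} = Γ^k_{ji}):
Γ^θ_{φ φ} = -sin(2*θ)/2
Γ^φ_{θ φ} = 1/tan(θ)
R^θ_{θ θ θ} = 0 (a repeated index in an antisymmetric pair)
R^φ_{θ φ θ} = ∂_φ Γ^φ_{θ θ} - ∂_θ Γ^φ_{θ φ} + Γ^φ_{φ m} Γ^m_{θ θ} - Γ^φ_{θ m} Γ^m_{θ φ}
  = (0) - (-1/sin(θ)^2) + (0) - (1/tan(θ)^2) = 1
R_{θθ} = R^θ_{θ θ θ} + R^φ_{θ φ θ} = (0) + (1) = 1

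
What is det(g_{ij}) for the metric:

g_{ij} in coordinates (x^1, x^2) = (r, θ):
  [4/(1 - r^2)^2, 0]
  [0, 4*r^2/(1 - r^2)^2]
For a 2×2 metric: det(g) = g_{11}·g_{22} - g_{12}·g_{21}
= (4/(1 - r^2)^2)·(4*r^2/(1 - r^2)^2) - (0)·(0)
= 16*r^2/(1 - r^2)^4 - 0
det(g) = 16*r^2/(1 - r^2)^4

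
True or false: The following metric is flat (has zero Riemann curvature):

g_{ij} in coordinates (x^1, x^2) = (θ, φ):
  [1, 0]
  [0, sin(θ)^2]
Non-zero Christoffel symbols:
Γ^θ_{φ φ} = -sin(2*θ)/2
Γ^φ_{θ φ} = 1/tan(θ)
Ricci tensor: R_{θθ} = 1, R_{θφ} = 0, R_{φφ} = sin(θ)^2
The Ricci tensor is non-zero, so the Riemann tensor is non-zero: not flat.
False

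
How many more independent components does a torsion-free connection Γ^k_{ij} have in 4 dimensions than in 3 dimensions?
Independent components in n dimensions: n × n(n+1)/2 = n^2(n+1)/2.
4D: 4 × 10 = 40
3D: 3 × 6 = 18
Difference = 40 - 18 = 22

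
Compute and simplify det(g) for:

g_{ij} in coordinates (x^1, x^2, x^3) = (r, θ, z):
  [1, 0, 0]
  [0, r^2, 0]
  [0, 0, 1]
Diagonal metric: det(g) = g_{11}·g_{22}·g_{33}
= (1)·(r^2)·(1)
det(g) = r^2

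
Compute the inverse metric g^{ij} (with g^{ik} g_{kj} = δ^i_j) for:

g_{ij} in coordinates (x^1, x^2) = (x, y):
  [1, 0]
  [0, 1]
The metric is diagonal, so g^{ij} is diagonal with entries 1/g_{ii}: diag(1, 1).
g^{ij}:
  [1, 0]
  [0, 1]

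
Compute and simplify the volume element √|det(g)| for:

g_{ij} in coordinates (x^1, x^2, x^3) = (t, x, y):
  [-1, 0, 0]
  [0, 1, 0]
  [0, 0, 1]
det(g) = -1
√|det(g)| = 1
Volume element: dV = 1 dt dx dy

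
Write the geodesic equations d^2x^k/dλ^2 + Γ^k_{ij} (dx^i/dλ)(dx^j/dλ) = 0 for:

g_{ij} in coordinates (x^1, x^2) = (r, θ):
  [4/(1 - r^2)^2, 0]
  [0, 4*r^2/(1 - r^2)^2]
Geodesic equation: d^2x^k/dλ^2 + Γ^k_{ij} (dx^i/dλ)(dx^j/dλ) = 0.
Non-zero Christoffel symbols:
Γ^r_{r r} = 2*r/(1 - r^2)
Γ^r_{θ θ} = (r^3 + r)/(r^2 - 1)
Γ^θ_{r θ} = (-r^2 - 1)/(r^3 - r)
Substituting (the symmetric pair Γ^k_{ij}, Γ^k_{ji} combines into a factor 2):
d^2r/dλ^2 + (2*r/(1 - r^2)) (dr/dλ)^2 + ((r^3 + r)/(r^2 - 1)) (dθ/dλ)^2 = 0
d^2θ/dλ^2 + ((-2*r^2 - 2)/(r^3 - r)) (dr/dλ)(dθ/dλ) = 0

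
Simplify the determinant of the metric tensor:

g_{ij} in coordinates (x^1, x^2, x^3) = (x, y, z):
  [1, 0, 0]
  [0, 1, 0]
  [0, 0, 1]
Diagonal metric: det(g) = g_{11}·g_{22}·g_{33}
= (1)·(1)·(1)
det(g) = 1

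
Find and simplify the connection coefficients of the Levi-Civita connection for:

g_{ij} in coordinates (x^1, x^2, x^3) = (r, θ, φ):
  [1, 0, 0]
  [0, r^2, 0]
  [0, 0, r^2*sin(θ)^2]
Using Γ^k_{ij} = (1/2) g^{km} (∂_i g_{mj} + ∂_j g_{mi} - ∂_m g_{ij}); the metric is diagonal, so only the m = k term contributes.
Non-zero symbols (using the symmetry Γ^k_{ij} = Γ^k_{ji}):
Γ^r_{θ θ} = (1/2) g^{rr} (∂_θ g_{rθ} + ∂_θ g_{rθ} - ∂_r g_{θθ}) = (1/2)(1)((0) + (0) - (2*r)) = -r
Γ^r_{φ φ} = (1/2) g^{rr} (∂_φ g_{rφ} + ∂_φ g_{rφ} - ∂_r g_{φφ}) = (1/2)(1)((0) + (0) - (2*r*sin(θ)^2)) = -r*sin(θ)^2
Γ^θ_{r θ} = (1/2) g^{θθ} (∂_r g_{θθ} + ∂_θ g_{θr} - ∂_θ g_{rθ}) = (1/2)(1/r^2)((2*r) + (0) - (0)) = 1/r
Γ^θ_{φ φ} = (1/2) g^{θθ} (∂_φ g_{θφ} + ∂_φ g_{θφ} - ∂_θ g_{φφ}) = (1/2)(1/r^2)((0) + (0) - (r^2*sin(2*θ))) = -sin(2*θ)/2
Γ^φ_{r φ} = (1/2) g^{φφ} (∂_r g_{φφ} + ∂_φ g_{φr} - ∂_φ g_{rφ}) = (1/2)(1/(r^2*sin(θ)^2))((2*r*sin(θ)^2) + (0) - (0)) = 1/r
Γ^φ_{θ φ} = (1/2) g^{φφ} (∂_θ g_{φφ} + ∂_φ g_{φθ} - ∂_φ g_{θφ}) = (1/2)(1/(r^2*sin(θ)^2))((r^2*sin(2*θ)) + (0) - (0)) = 1/tan(θ)
All other Christoffel symbols are zero.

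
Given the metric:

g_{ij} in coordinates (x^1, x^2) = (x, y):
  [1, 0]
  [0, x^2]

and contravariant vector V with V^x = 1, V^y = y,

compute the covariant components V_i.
V_i = g_{ij} V^j:
V_x = (1)(1) + (0)(y) = 1
V_y = (0)(1) + (x^2)(y) = x^2*y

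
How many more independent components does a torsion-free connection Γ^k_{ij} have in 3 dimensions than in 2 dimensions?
Independent components in n dimensions: n × n(n+1)/2 = n^2(n+1)/2.
3D: 3 × 6 = 18
2D: 2 × 3 = 6
Difference = 18 - 6 = 12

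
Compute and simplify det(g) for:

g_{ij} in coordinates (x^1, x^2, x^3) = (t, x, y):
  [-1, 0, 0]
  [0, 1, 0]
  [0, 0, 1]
Diagonal metric: det(g) = g_{11}·g_{22}·g_{33}
= (-1)·(1)·(1)
det(g) = -1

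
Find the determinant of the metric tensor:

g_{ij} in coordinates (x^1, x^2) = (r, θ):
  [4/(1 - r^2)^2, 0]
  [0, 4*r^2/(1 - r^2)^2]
For a 2×2 metric: det(g) = g_{11}·g_{22} - g_{12}·g_{21}
= (4/(1 - r^2)^2)·(4*r^2/(1 - r^2)^2) - (0)·(0)
= 16*r^2/(1 - r^2)^4 - 0
det(g) = 16*r^2/(1 - r^2)^4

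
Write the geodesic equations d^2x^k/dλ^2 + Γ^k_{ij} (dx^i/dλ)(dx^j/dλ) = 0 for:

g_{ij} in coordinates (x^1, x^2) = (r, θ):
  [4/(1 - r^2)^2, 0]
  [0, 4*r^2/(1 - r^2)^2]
Geodesic equation: d^2x^k/dλ^2 + Γ^k_{ij} (dx^i/dλ)(dx^j/dλ) = 0.
Non-zero Christoffel symbols:
Γ^r_{r r} = 2*r/(1 - r^2)
Γ^r_{θ θ} = (r^3 + r)/(r^2 - 1)
Γ^θ_{r θ} = (-r^2 - 1)/(r^3 - r)
Substituting (the symmetric pair Γ^k_{ij}, Γ^k_{ji} combines into a factor 2):
d^2r/dλ^2 + (2*r/(1 - r^2)) (dr/dλ)^2 + ((r^3 + r)/(r^2 - 1)) (dθ/dλ)^2 = 0
d^2θ/dλ^2 + ((-2*r^2 - 2)/(r^3 - r)) (dr/dλ)(dθ/dλ) = 0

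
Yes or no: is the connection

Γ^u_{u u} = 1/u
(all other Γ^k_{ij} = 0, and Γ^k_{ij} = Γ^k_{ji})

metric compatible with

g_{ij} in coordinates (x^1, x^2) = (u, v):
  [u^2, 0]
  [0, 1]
Using ∇_k g_{ij} = ∂_k g_{ij} - Γ^m_{ki} g_{mj} - Γ^m_{kj} g_{im}:
e.g. ∇_u g_{uu} = (2*u) - (u) - (u) = 0
Every component ∇_k g_{ij} vanishes: the connection is metric compatible.
Yes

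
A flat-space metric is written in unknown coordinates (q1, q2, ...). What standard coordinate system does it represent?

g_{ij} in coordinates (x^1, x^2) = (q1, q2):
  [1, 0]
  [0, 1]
All components are constant and the metric is the identity, i.e. orthonormal rectilinear coordinates.
Cartesian (2D) coordinates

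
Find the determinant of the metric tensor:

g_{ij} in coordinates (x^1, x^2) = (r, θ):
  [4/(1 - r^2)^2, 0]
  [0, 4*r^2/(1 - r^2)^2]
For a 2×2 metric: det(g) = g_{11}·g_{22} - g_{12}·g_{21}
= (4/(1 - r^2)^2)·(4*r^2/(1 - r^2)^2) - (0)·(0)
= 16*r^2/(1 - r^2)^4 - 0
det(g) = 16*r^2/(1 - r^2)^4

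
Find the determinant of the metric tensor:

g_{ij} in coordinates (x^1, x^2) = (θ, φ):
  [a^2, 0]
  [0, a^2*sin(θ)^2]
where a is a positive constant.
For a 2×2 metric: det(g) = g_{11}·g_{22} - g_{12}·g_{21}
= (a^2)·(a^2*sin(θ)^2) - (0)·(0)
= a^4*sin(θ)^2 - 0
det(g) = a^4*sin(θ)^2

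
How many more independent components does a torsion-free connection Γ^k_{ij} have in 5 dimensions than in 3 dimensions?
Independent components in n dimensions: n × n(n+1)/2 = n^2(n+1)/2.
5D: 5 × 15 = 75
3D: 3 × 6 = 18
Difference = 75 - 18 = 57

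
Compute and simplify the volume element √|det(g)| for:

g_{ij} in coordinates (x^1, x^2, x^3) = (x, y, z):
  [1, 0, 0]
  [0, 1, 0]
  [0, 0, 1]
det(g) = 1
√|det(g)| = 1
Volume element: dV = 1 dx dy dz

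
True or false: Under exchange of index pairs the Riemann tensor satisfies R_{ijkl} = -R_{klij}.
The pair-exchange symmetry has a plus sign: R_{ijkl} = +R_{klij}.
False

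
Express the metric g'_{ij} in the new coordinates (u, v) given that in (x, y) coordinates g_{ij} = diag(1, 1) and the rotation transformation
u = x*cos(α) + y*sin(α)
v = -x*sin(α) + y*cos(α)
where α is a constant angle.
Invert the transformation: x = u*cos(α) - v*sin(α), y = u*sin(α) + v*cos(α)
g'_{ij} = (∂x^k/∂x'^i)(∂x^l/∂x'^j) g_{kl}; with g_{kl} = δ_{kl} this is Σ_k (∂x^k/∂x'^i)(∂x^k/∂x'^j).
Jacobian: ∂x/∂u = cos(α), ∂x/∂v = -sin(α), ∂y/∂u = sin(α), ∂y/∂v = cos(α)
g'_{uu} = (cos(α))(cos(α)) + (sin(α))(sin(α)) = 1
g'_{uv} = (cos(α))(-sin(α)) + (sin(α))(cos(α)) = 0
g'_{vv} = (-sin(α))(-sin(α)) + (cos(α))(cos(α)) = 1
g'_{ij} = diag(1, 1)
The Euclidean metric is invariant under rotations.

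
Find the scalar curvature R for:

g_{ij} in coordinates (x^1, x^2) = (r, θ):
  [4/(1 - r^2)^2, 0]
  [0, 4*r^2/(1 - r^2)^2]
Non-zero Christoffel symbols (Γ^k_{ij} = Γ^k_{ji}):
Γ^r_{r r} = 2*r/(1 - r^2)
Γ^r_{θ θ} = (r^3 + r)/(r^2 - 1)
Γ^θ_{r θ} = (-r^2 - 1)/(r^3 - r)
Ricci tensor (R_{ij} = R^k_{ikj}): R_{rr} = -4/(r^2 - 1)^2, R_{rθ} = 0, R_{θθ} = -4*r^2/(r^2 - 1)^2
Inverse metric: g^{rr} = (1 - r^2)^2/4, g^{θθ} = (1 - r^2)^2/(4*r^2)
R = g^{ij} R_{ij} = ((1 - r^2)^2/4)(-4/(r^2 - 1)^2) + ((1 - r^2)^2/(4*r^2))(-4*r^2/(r^2 - 1)^2) = -2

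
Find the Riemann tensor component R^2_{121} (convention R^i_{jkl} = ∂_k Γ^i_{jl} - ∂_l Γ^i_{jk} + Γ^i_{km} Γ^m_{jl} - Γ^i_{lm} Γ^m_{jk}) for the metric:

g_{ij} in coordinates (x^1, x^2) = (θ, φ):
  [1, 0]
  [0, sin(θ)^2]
Non-zero Christoffel symbols (Γ^k_{ij} = Γ^k_{ji}):
Γ^θ_{φ φ} = -sin(2*θ)/2
Γ^φ_{θ φ} = 1/tan(θ)
R^φ_{θ φ θ} = ∂_φ Γ^φ_{θ θ} - ∂_θ Γ^φ_{θ φ} + Γ^φ_{φ m} Γ^m_{θ θ} - Γ^φ_{θ m} Γ^m_{θ φ}
  = (0) - (-1/sin(θ)^2) + (0) - (1/tan(θ)^2) = 1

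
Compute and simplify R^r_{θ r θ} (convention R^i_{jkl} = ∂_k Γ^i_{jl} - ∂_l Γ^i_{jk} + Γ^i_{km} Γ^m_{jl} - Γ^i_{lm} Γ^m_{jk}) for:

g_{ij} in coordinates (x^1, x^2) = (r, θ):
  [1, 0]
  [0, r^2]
Non-zero Christoffel symbols (Γ^k_{ij} = Γ^k_{ji}):
Γ^r_{θ θ} = -r
Γ^θ_{r θ} = 1/r
R^r_{θ r θ} = ∂_r Γ^r_{θ θ} - ∂_θ Γ^r_{θ r} + Γ^r_{r m} Γ^m_{θ θ} - Γ^r_{θ m} Γ^m_{θ r}
  = (-1) - (0) + (0) - (-1) = 0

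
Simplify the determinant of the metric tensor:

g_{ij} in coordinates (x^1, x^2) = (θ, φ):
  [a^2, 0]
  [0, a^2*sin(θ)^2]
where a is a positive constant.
For a 2×2 metric: det(g) = g_{11}·g_{22} - g_{12}·g_{21}
= (a^2)·(a^2*sin(θ)^2) - (0)·(0)
= a^4*sin(θ)^2 - 0
det(g) = a^4*sin(θ)^2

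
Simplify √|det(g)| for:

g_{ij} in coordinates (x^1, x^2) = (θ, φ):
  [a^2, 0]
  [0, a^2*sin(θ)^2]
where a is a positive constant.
det(g) = a^4*sin(θ)^2
√|det(g)| = a^2*sin(θ) (taking 0 < θ < π so that |sin(θ)| = sin(θ))
Volume element: dV = a^2*sin(θ) dθ dφ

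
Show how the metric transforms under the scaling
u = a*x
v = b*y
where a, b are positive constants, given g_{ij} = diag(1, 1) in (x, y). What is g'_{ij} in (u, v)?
Invert the transformation: x = u/a, y = v/b
g'_{ij} = (∂x^k/∂x'^i)(∂x^l/∂x'^j) g_{kl}; with g_{kl} = δ_{kl} this is Σ_k (∂x^k/∂x'^i)(∂x^k/∂x'^j).
Jacobian: ∂x/∂u = 1/a, ∂x/∂v = 0, ∂y/∂u = 0, ∂y/∂v = 1/b
g'_{uu} = (1/a)(1/a) + (0)(0) = 1/a^2
g'_{uv} = (1/a)(0) + (0)(1/b) = 0
g'_{vv} = (0)(0) + (1/b)(1/b) = 1/b^2
g'_{ij} = diag(1/a^2, 1/b^2)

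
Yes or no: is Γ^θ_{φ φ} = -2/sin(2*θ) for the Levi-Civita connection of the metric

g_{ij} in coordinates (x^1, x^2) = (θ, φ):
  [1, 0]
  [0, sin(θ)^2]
Γ^θ_{φ φ} = (1/2) g^{θθ} (∂_φ g_{θφ} + ∂_φ g_{θφ} - ∂_θ g_{φφ}) = (1/2)(1)((0) + (0) - (sin(2*θ))) = -sin(2*θ)/2
This differs from the proposed value -2/sin(2*θ).
No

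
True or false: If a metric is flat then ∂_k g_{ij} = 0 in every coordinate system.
Flatness means R^i_{jkl} = 0; the components can still vary, e.g. the flat plane in polar coordinates has g_{θθ} = r^2.
False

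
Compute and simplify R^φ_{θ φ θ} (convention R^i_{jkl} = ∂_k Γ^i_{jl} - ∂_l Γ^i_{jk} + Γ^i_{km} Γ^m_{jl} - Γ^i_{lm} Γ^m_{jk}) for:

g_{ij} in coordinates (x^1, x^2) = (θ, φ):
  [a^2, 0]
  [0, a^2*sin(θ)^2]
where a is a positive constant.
Non-zero Christoffel symbols (Γ^k_{ij} = Γ^k_{ji}):
Γ^θ_{φ φ} = -sin(2*θ)/2
Γ^φ_{θ φ} = 1/tan(θ)
R^φ_{θ φ θ} = ∂_φ Γ^φ_{θ θ} - ∂_θ Γ^φ_{θ φ} + Γ^φ_{φ m} Γ^m_{θ θ} - Γ^φ_{θ m} Γ^m_{θ φ}
  = (0) - (-1/sin(θ)^2) + (0) - (1/tan(θ)^2) = 1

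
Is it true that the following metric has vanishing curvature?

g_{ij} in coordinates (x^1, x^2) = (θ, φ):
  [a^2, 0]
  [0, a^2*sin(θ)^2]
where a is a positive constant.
Non-zero Christoffel symbols:
Γ^θ_{φ φ} = -sin(2*θ)/2
Γ^φ_{θ φ} = 1/tan(θ)
Ricci tensor: R_{θθ} = 1, R_{θφ} = 0, R_{φφ} = sin(θ)^2
The Ricci tensor is non-zero, so the Riemann tensor is non-zero: not flat.
No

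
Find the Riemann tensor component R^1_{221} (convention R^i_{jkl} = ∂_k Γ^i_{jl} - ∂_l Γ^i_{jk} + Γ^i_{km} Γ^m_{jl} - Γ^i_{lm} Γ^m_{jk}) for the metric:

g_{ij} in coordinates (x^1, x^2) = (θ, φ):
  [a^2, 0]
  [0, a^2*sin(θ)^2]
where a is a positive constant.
Non-zero Christoffel symbols (Γ^k_{ij} = Γ^k_{ji}):
Γ^θ_{φ φ} = -sin(2*θ)/2
Γ^φ_{θ φ} = 1/tan(θ)
R^θ_{φ φ θ} = ∂_φ Γ^θ_{φ θ} - ∂_θ Γ^θ_{φ φ} + Γ^θ_{φ m} Γ^m_{φ θ} - Γ^θ_{θ m} Γ^m_{φ φ}
  = (0) - (-cos(2*θ)) + (-cos(θ)^2) - (0) = -sin(θ)^2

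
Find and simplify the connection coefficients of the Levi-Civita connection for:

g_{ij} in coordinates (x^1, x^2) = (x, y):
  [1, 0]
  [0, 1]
Using Γ^k_{ij} = (1/2) g^{km} (∂_i g_{mj} + ∂_j g_{mi} - ∂_m g_{ij}); the metric is diagonal, so only the m = k term contributes.
Every metric component is constant, so all ∂_m g_{ij} = 0 and every Christoffel symbol vanishes.
All Christoffel symbols are zero.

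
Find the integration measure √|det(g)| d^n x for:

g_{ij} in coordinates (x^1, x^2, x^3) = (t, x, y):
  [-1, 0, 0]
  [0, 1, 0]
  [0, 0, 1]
det(g) = -1
√|det(g)| = 1
Volume element: dV = 1 dt dx dy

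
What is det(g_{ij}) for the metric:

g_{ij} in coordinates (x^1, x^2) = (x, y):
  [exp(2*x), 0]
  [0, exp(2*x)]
For a 2×2 metric: det(g) = g_{11}·g_{22} - g_{12}·g_{21}
= (exp(2*x))·(exp(2*x)) - (0)·(0)
= exp(4*x) - 0
det(g) = exp(4*x)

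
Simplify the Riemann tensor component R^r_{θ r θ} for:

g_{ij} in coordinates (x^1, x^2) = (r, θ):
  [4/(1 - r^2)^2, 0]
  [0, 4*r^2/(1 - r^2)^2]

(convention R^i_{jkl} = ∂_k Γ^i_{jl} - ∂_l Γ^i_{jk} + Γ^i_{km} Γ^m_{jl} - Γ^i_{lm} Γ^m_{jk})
Non-zero Christoffel symbols (Γ^k_{ij} = Γ^k_{ji}):
Γ^r_{r r} = 2*r/(1 - r^2)
Γ^r_{θ θ} = (r^3 + r)/(r^2 - 1)
Γ^θ_{r θ} = (-r^2 - 1)/(r^3 - r)
R^r_{θ r θ} = ∂_r Γ^r_{θ θ} - ∂_θ Γ^r_{θ r} + Γ^r_{r m} Γ^m_{θ θ} - Γ^r_{θ m} Γ^m_{θ r}
  = ((r^4 - 4*r^2 - 1)/(r^2 - 1)^2) - (0) + (-2*r^2*(r^2 + 1)/(r^2 - 1)^2) - (-(r^2 + 1)^2/(r^2 - 1)^2) = -4*r^2/(r^2 - 1)^2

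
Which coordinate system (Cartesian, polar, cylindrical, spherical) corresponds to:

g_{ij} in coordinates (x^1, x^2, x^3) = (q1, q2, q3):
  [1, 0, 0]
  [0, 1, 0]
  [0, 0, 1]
All components are constant and the metric is the identity, i.e. orthonormal rectilinear coordinates.
Cartesian (3D) coordinates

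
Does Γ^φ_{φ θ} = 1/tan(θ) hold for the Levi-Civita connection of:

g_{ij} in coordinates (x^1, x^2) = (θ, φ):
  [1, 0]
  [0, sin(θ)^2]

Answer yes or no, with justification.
Γ^φ_{φ θ} = (1/2) g^{φφ} (∂_φ g_{φθ} + ∂_θ g_{φφ} - ∂_φ g_{φθ}) = (1/2)(1/sin(θ)^2)((0) + (sin(2*θ)) - (0)) = 1/tan(θ)
This equals the proposed value 1/tan(θ).
Yes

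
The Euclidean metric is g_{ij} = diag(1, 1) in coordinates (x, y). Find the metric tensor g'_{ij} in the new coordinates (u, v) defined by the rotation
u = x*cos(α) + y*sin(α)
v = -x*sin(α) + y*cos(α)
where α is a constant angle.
Invert the transformation: x = u*cos(α) - v*sin(α), y = u*sin(α) + v*cos(α)
g'_{ij} = (∂x^k/∂x'^i)(∂x^l/∂x'^j) g_{kl}; with g_{kl} = δ_{kl} this is Σ_k (∂x^k/∂x'^i)(∂x^k/∂x'^j).
Jacobian: ∂x/∂u = cos(α), ∂x/∂v = -sin(α), ∂y/∂u = sin(α), ∂y/∂v = cos(α)
g'_{uu} = (cos(α))(cos(α)) + (sin(α))(sin(α)) = 1
g'_{uv} = (cos(α))(-sin(α)) + (sin(α))(cos(α)) = 0
g'_{vv} = (-sin(α))(-sin(α)) + (cos(α))(cos(α)) = 1
g'_{ij} = diag(1, 1)
The Euclidean metric is invariant under rotations.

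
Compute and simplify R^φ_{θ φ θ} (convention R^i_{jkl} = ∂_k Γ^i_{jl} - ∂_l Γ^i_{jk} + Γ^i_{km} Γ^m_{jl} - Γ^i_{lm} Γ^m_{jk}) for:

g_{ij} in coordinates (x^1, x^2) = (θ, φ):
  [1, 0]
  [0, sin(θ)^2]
Non-zero Christoffel symbols (Γ^k_{ij} = Γ^k_{ji}):
Γ^θ_{φ φ} = -sin(2*θ)/2
Γ^φ_{θ φ} = 1/tan(θ)
R^φ_{θ φ θ} = ∂_φ Γ^φ_{θ θ} - ∂_θ Γ^φ_{θ φ} + Γ^φ_{φ m} Γ^m_{θ θ} - Γ^φ_{θ m} Γ^m_{θ φ}
  = (0) - (-1/sin(θ)^2) + (0) - (1/tan(θ)^2) = 1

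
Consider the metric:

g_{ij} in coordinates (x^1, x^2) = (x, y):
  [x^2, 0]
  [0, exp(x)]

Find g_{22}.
With x^1 = x, x^2 = y, g_{22} = g_{yy} is the row-2, column-2 entry of the matrix.
g_{22} = exp(x)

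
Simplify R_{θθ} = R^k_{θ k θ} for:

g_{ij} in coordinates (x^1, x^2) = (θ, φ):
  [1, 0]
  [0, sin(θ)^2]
Non-zero Christoffel symbols (Γ^k_{ij} = Γ^k_{ji}):
Γ^θ_{φ φ} = -sin(2*θ)/2
Γ^φ_{θ φ} = 1/tan(θ)
R^θ_{θ θ θ} = 0 (a repeated index in an antisymmetric pair)
R^φ_{θ φ θ} = ∂_φ Γ^φ_{θ θ} - ∂_θ Γ^φ_{θ φ} + Γ^φ_{φ m} Γ^m_{θ θ} - Γ^φ_{θ m} Γ^m_{θ φ}
  = (0) - (-1/sin(θ)^2) + (0) - (1/tan(θ)^2) = 1
R_{θθ} = R^θ_{θ θ θ} + R^φ_{θ φ θ} = (0) + (1) = 1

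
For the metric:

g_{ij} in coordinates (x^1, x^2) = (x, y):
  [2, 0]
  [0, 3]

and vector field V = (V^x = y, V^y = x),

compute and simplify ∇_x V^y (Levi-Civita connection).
All Christoffel symbols are zero.
∇_x V^y = ∂_x V^y + Γ^y_{x j} V^j
  = (1) + (0)(y) + (0)(x)
  = 1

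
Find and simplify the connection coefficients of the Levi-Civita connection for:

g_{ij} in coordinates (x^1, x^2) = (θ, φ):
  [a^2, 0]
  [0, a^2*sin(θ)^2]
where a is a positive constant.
Using Γ^k_{ij} = (1/2) g^{km} (∂_i g_{mj} + ∂_j g_{mi} - ∂_m g_{ij}); the metric is diagonal, so only the m = k term contributes.
Non-zero symbols (using the symmetry Γ^k_{ij} = Γ^k_{ji}):
Γ^θ_{φ φ} = (1/2) g^{θθ} (∂_φ g_{θφ} + ∂_φ g_{θφ} - ∂_θ g_{φφ}) = (1/2)(1/a^2)((0) + (0) - (a^2*sin(2*θ))) = -sin(2*θ)/2
Γ^φ_{θ φ} = (1/2) g^{φφ} (∂_θ g_{φφ} + ∂_φ g_{φθ} - ∂_φ g_{θφ}) = (1/2)(1/(a^2*sin(θ)^2))((a^2*sin(2*θ)) + (0) - (0)) = 1/tan(θ)
All other Christoffel symbols are zero.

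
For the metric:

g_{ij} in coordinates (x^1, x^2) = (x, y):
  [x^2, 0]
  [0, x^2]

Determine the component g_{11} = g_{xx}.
With x^1 = x, x^2 = y, g_{11} = g_{xx} is the row-1, column-1 entry of the matrix.
g_{11} = x^2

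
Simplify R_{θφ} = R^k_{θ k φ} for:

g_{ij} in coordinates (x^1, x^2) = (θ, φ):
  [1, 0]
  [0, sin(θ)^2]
Non-zero Christoffel symbols (Γ^k_{ij} = Γ^k_{ji}):
Γ^θ_{φ φ} = -sin(2*θ)/2
Γ^φ_{θ φ} = 1/tan(θ)
R^θ_{θ θ φ} = 0 (a repeated index in an antisymmetric pair)
R^φ_{θ φ φ} = 0 (a repeated index in an antisymmetric pair)
R_{θφ} = R^θ_{θ θ φ} + R^φ_{θ φ φ} = (0) + (0) = 0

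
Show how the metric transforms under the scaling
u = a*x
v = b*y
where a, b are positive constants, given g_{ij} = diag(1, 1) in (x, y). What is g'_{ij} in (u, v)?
Invert the transformation: x = u/a, y = v/b
g'_{ij} = (∂x^k/∂x'^i)(∂x^l/∂x'^j) g_{kl}; with g_{kl} = δ_{kl} this is Σ_k (∂x^k/∂x'^i)(∂x^k/∂x'^j).
Jacobian: ∂x/∂u = 1/a, ∂x/∂v = 0, ∂y/∂u = 0, ∂y/∂v = 1/b
g'_{uu} = (1/a)(1/a) + (0)(0) = 1/a^2
g'_{uv} = (1/a)(0) + (0)(1/b) = 0
g'_{vv} = (0)(0) + (1/b)(1/b) = 1/b^2
g'_{ij} = diag(1/a^2, 1/b^2)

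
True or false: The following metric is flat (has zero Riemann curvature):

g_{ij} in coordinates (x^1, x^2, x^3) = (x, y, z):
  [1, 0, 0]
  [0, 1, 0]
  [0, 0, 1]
All metric components are constant, so every Christoffel symbol vanishes and R^i_{jkl} = 0.
True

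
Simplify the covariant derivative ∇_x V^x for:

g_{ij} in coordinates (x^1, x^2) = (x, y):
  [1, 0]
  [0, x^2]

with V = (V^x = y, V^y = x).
Non-zero Christoffel symbols:
Γ^x_{y y} = -x
Γ^y_{x y} = 1/x
∇_x V^x = ∂_x V^x + Γ^x_{x j} V^j
  = (0) + (0)(y) + (0)(x)
  = 0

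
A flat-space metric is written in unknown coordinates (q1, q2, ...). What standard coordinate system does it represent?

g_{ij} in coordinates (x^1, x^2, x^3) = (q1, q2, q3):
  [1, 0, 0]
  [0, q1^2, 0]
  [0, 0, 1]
The line element ds^2 = dq1^2 + q1^2 dq2^2 + dq3^2 is dr^2 + r^2 dθ^2 + dz^2 with q1 = r, q2 = θ, q3 = z.
cylindrical coordinates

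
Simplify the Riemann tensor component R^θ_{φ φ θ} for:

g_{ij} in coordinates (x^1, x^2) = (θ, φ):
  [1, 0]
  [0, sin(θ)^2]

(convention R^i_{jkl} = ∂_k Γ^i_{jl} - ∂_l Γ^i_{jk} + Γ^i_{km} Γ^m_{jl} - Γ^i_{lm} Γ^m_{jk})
Non-zero Christoffel symbols (Γ^k_{ij} = Γ^k_{ji}):
Γ^θ_{φ φ} = -sin(2*θ)/2
Γ^φ_{θ φ} = 1/tan(θ)
R^θ_{φ φ θ} = ∂_φ Γ^θ_{φ θ} - ∂_θ Γ^θ_{φ φ} + Γ^θ_{φ m} Γ^m_{φ θ} - Γ^θ_{θ m} Γ^m_{φ φ}
  = (0) - (-cos(2*θ)) + (-cos(θ)^2) - (0) = -sin(θ)^2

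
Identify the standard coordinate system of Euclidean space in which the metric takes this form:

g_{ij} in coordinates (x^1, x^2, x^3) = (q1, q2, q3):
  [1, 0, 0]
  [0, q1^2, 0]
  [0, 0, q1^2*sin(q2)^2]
The line element ds^2 = dq1^2 + q1^2 dq2^2 + q1^2 sin(q2)^2 dq3^2 is dr^2 + r^2 dθ^2 + r^2 sin(θ)^2 dφ^2 with q1 = r, q2 = θ, q3 = φ.
spherical coordinates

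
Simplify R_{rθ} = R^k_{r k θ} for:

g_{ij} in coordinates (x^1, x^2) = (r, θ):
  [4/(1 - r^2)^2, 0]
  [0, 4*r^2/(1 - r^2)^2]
Non-zero Christoffel symbols (Γ^k_{ij} = Γ^k_{ji}):
Γ^r_{r r} = 2*r/(1 - r^2)
Γ^r_{θ θ} = (r^3 + r)/(r^2 - 1)
Γ^θ_{r θ} = (-r^2 - 1)/(r^3 - r)
R^r_{r r θ} = 0 (a repeated index in an antisymmetric pair)
R^θ_{r θ θ} = 0 (a repeated index in an antisymmetric pair)
R_{rθ} = R^r_{r r θ} + R^θ_{r θ θ} = (0) + (0) = 0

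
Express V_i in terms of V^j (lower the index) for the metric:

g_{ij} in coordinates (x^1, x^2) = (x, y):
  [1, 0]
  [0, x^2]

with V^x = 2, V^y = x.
V_i = g_{ij} V^j:
V_x = (1)(2) + (0)(x) = 2
V_y = (0)(2) + (x^2)(x) = x^3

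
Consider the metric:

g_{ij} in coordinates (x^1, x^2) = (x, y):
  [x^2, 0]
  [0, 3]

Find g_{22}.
With x^1 = x, x^2 = y, g_{22} = g_{yy} is the row-2, column-2 entry of the matrix.
g_{22} = 3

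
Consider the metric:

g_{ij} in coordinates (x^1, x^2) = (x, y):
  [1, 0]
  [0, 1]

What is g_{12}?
With x^1 = x, x^2 = y, g_{12} = g_{xy} is the row-1, column-2 entry of the matrix.
g_{12} = 0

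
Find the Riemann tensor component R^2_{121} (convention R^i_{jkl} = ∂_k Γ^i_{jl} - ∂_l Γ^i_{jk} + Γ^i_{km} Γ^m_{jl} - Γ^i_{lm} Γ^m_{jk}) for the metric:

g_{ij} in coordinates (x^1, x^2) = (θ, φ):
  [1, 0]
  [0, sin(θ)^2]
Non-zero Christoffel symbols (Γ^k_{ij} = Γ^k_{ji}):
Γ^θ_{φ φ} = -sin(2*θ)/2
Γ^φ_{θ φ} = 1/tan(θ)
R^φ_{θ φ θ} = ∂_φ Γ^φ_{θ θ} - ∂_θ Γ^φ_{θ φ} + Γ^φ_{φ m} Γ^m_{θ θ} - Γ^φ_{θ m} Γ^m_{θ φ}
  = (0) - (-1/sin(θ)^2) + (0) - (1/tan(θ)^2) = 1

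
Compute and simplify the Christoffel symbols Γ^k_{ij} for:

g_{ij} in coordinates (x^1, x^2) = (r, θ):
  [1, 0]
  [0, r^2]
Using Γ^k_{ij} = (1/2) g^{km} (∂_i g_{mj} + ∂_j g_{mi} - ∂_m g_{ij}); the metric is diagonal, so only the m = k term contributes.
Non-zero symbols (using the symmetry Γ^k_{ij} = Γ^k_{ji}):
Γ^r_{θ θ} = (1/2) g^{rr} (∂_θ g_{rθ} + ∂_θ g_{rθ} - ∂_r g_{θθ}) = (1/2)(1)((0) + (0) - (2*r)) = -r
Γ^θ_{r θ} = (1/2) g^{θθ} (∂_r g_{θθ} + ∂_θ g_{θr} - ∂_θ g_{rθ}) = (1/2)(1/r^2)((2*r) + (0) - (0)) = 1/r
All other Christoffel symbols are zero.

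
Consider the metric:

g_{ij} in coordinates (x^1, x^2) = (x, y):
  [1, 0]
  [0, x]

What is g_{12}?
With x^1 = x, x^2 = y, g_{12} = g_{xy} is the row-1, column-2 entry of the matrix.
g_{12} = 0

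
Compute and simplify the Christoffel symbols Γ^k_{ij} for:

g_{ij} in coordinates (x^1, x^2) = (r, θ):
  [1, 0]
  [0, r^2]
Using Γ^k_{ij} = (1/2) g^{km} (∂_i g_{mj} + ∂_j g_{mi} - ∂_m g_{ij}); the metric is diagonal, so only the m = k term contributes.
Non-zero symbols (using the symmetry Γ^k_{ij} = Γ^k_{ji}):
Γ^r_{θ θ} = (1/2) g^{rr} (∂_θ g_{rθ} + ∂_θ g_{rθ} - ∂_r g_{θθ}) = (1/2)(1)((0) + (0) - (2*r)) = -r
Γ^θ_{r θ} = (1/2) g^{θθ} (∂_r g_{θθ} + ∂_θ g_{θr} - ∂_θ g_{rθ}) = (1/2)(1/r^2)((2*r) + (0) - (0)) = 1/r
All other Christoffel symbols are zero.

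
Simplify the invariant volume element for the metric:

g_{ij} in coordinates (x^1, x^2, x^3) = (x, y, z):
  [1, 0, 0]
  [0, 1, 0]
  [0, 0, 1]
det(g) = 1
√|det(g)| = 1
Volume element: dV = 1 dx dy dz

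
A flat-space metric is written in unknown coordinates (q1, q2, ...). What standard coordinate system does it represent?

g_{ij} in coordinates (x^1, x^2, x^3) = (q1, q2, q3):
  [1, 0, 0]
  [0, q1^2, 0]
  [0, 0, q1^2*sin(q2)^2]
The line element ds^2 = dq1^2 + q1^2 dq2^2 + q1^2 sin(q2)^2 dq3^2 is dr^2 + r^2 dθ^2 + r^2 sin(θ)^2 dφ^2 with q1 = r, q2 = θ, q3 = φ.
spherical coordinates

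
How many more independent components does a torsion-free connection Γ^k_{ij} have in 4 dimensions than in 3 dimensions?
Independent components in n dimensions: n × n(n+1)/2 = n^2(n+1)/2.
4D: 4 × 10 = 40
3D: 3 × 6 = 18
Difference = 40 - 18 = 22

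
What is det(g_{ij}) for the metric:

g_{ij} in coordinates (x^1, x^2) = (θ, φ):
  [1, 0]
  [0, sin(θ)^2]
For a 2×2 metric: det(g) = g_{11}·g_{22} - g_{12}·g_{21}
= (1)·(sin(θ)^2) - (0)·(0)
= sin(θ)^2 - 0
det(g) = sin(θ)^2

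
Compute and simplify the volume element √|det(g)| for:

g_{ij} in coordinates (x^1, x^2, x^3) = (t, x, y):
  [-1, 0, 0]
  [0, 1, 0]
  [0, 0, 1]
det(g) = -1
√|det(g)| = 1
Volume element: dV = 1 dt dx dy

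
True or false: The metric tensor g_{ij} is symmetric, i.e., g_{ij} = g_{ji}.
By definition the metric is a symmetric bilinear form, g_{ij} = g_{ji}.
True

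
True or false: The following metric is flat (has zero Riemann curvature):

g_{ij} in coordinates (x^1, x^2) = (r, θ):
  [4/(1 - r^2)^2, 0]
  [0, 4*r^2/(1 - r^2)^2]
Non-zero Christoffel symbols:
Γ^r_{r r} = 2*r/(1 - r^2)
Γ^r_{θ θ} = (r^3 + r)/(r^2 - 1)
Γ^θ_{r θ} = (-r^2 - 1)/(r^3 - r)
Ricci tensor: R_{rr} = -4/(r^2 - 1)^2, R_{rθ} = 0, R_{θθ} = -4*r^2/(r^2 - 1)^2
The Ricci tensor is non-zero, so the Riemann tensor is non-zero: not flat.
False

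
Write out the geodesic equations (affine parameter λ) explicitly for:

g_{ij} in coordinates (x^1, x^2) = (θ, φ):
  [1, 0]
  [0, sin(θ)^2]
Geodesic equation: d^2x^k/dλ^2 + Γ^k_{ij} (dx^i/dλ)(dx^j/dλ) = 0.
Non-zero Christoffel symbols:
Γ^θ_{φ φ} = -sin(2*θ)/2
Γ^φ_{θ φ} = 1/tan(θ)
Substituting (the symmetric pair Γ^k_{ij}, Γ^k_{ji} combines into a factor 2):
d^2θ/dλ^2 - (sin(2*θ)/2) (dφ/dλ)^2 = 0
d^2φ/dλ^2 + (2/tan(θ)) (dθ/dλ)(dφ/dλ) = 0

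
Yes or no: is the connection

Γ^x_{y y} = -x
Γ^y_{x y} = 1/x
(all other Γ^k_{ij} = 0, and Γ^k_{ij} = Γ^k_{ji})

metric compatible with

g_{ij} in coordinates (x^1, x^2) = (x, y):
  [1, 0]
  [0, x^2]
Using ∇_k g_{ij} = ∂_k g_{ij} - Γ^m_{ki} g_{mj} - Γ^m_{kj} g_{im}:
e.g. ∇_x g_{yy} = (2*x) - (x) - (x) = 0
Every component ∇_k g_{ij} vanishes: the connection is metric compatible.
Yes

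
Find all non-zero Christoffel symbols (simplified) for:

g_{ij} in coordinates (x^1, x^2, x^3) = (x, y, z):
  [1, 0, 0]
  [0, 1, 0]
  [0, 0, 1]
Using Γ^k_{ij} = (1/2) g^{km} (∂_i g_{mj} + ∂_j g_{mi} - ∂_m g_{ij}); the metric is diagonal, so only the m = k term contributes.
Every metric component is constant, so all ∂_m g_{ij} = 0 and every Christoffel symbol vanishes.
All Christoffel symbols are zero.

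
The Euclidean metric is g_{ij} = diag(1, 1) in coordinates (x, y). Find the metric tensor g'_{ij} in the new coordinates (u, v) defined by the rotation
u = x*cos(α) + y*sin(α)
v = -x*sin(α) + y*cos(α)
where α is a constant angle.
Invert the transformation: x = u*cos(α) - v*sin(α), y = u*sin(α) + v*cos(α)
g'_{ij} = (∂x^k/∂x'^i)(∂x^l/∂x'^j) g_{kl}; with g_{kl} = δ_{kl} this is Σ_k (∂x^k/∂x'^i)(∂x^k/∂x'^j).
Jacobian: ∂x/∂u = cos(α), ∂x/∂v = -sin(α), ∂y/∂u = sin(α), ∂y/∂v = cos(α)
g'_{uu} = (cos(α))(cos(α)) + (sin(α))(sin(α)) = 1
g'_{uv} = (cos(α))(-sin(α)) + (sin(α))(cos(α)) = 0
g'_{vv} = (-sin(α))(-sin(α)) + (cos(α))(cos(α)) = 1
g'_{ij} = diag(1, 1)
The Euclidean metric is invariant under rotations.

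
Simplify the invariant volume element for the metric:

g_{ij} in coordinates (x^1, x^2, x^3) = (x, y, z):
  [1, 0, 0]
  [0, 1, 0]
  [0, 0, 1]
det(g) = 1
√|det(g)| = 1
Volume element: dV = 1 dx dy dz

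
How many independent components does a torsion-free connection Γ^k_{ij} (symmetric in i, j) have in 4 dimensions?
Γ^k_{ij} has n choices for the upper index and n(n+1)/2 independent symmetric lower index pairs.
Total = 4 × 4×5/2 = 4 × 10 = 40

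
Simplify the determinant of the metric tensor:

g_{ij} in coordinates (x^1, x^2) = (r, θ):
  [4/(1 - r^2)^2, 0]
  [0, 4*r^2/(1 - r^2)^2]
For a 2×2 metric: det(g) = g_{11}·g_{22} - g_{12}·g_{21}
= (4/(1 - r^2)^2)·(4*r^2/(1 - r^2)^2) - (0)·(0)
= 16*r^2/(1 - r^2)^4 - 0
det(g) = 16*r^2/(1 - r^2)^4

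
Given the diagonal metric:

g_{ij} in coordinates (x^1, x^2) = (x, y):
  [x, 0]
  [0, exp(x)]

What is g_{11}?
With x^1 = x, x^2 = y, g_{11} = g_{xx} is the row-1, column-1 entry of the matrix.
g_{11} = x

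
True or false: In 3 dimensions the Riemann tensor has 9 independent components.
n^2(n^2-1)/12 = 9·8/12 = 6 independent components for n = 3.
False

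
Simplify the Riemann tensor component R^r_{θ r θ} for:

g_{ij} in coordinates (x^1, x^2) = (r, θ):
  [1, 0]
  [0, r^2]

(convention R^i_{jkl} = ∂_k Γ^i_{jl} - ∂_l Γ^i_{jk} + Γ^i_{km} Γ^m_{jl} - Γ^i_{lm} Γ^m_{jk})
Non-zero Christoffel symbols (Γ^k_{ij} = Γ^k_{ji}):
Γ^r_{θ θ} = -r
Γ^θ_{r θ} = 1/r
R^r_{θ r θ} = ∂_r Γ^r_{θ θ} - ∂_θ Γ^r_{θ r} + Γ^r_{r m} Γ^m_{θ θ} - Γ^r_{θ m} Γ^m_{θ r}
  = (-1) - (0) + (0) - (-1) = 0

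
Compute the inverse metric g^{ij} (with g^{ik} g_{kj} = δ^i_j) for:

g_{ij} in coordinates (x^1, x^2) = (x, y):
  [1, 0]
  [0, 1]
The metric is diagonal, so g^{ij} is diagonal with entries 1/g_{ii}: diag(1, 1).
g^{ij}:
  [1, 0]
  [0, 1]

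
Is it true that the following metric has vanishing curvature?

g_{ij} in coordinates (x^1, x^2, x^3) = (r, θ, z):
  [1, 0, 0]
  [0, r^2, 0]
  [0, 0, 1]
Non-zero Christoffel symbols:
Γ^r_{θ θ} = -r
Γ^θ_{r θ} = 1/r
Ricci tensor: R_{rr} = 0, R_{rθ} = 0, R_{rz} = 0, R_{θθ} = 0, R_{θz} = 0, R_{zz} = 0
All R_{ij} vanish; in 3 dimensions the Riemann tensor is fully determined by the Ricci tensor, so R^i_{jkl} = 0: the metric is flat (curvilinear coordinates on flat space).
Yes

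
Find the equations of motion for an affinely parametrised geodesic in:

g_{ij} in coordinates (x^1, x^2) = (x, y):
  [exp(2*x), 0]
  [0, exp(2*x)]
Geodesic equation: d^2x^k/dλ^2 + Γ^k_{ij} (dx^i/dλ)(dx^j/dλ) = 0.
Non-zero Christoffel symbols:
Γ^x_{x x} = 1
Γ^x_{y y} = -1
Γ^y_{x y} = 1
Substituting (the symmetric pair Γ^k_{ij}, Γ^k_{ji} combines into a factor 2):
d^2x/dλ^2 + (dx/dλ)^2 - (dy/dλ)^2 = 0
d^2y/dλ^2 + 2 (dx/dλ)(dy/dλ) = 0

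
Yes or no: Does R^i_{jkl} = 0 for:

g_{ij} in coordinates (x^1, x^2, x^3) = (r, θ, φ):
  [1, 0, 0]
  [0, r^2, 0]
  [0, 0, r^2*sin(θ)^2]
Non-zero Christoffel symbols:
Γ^r_{θ θ} = -r
Γ^r_{φ φ} = -r*sin(θ)^2
Γ^θ_{r θ} = 1/r
Γ^θ_{φ φ} = -sin(2*θ)/2
Γ^φ_{r φ} = 1/r
Γ^φ_{θ φ} = 1/tan(θ)
Ricci tensor: R_{rr} = 0, R_{rθ} = 0, R_{rφ} = 0, R_{θθ} = 0, R_{θφ} = 0, R_{φφ} = 0
All R_{ij} vanish; in 3 dimensions the Riemann tensor is fully determined by the Ricci tensor, so R^i_{jkl} = 0: the metric is flat (curvilinear coordinates on flat space).
Yes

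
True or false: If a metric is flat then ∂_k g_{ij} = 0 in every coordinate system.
Flatness means R^i_{jkl} = 0; the components can still vary, e.g. the flat plane in polar coordinates has g_{θθ} = r^2.
False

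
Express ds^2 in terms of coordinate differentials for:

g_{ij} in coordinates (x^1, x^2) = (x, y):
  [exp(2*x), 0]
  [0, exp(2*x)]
ds^2 = g_{ij} dx^i dx^j; only the non-zero components contribute.
ds^2 = exp(2*x) dx^2 + exp(2*x) dy^2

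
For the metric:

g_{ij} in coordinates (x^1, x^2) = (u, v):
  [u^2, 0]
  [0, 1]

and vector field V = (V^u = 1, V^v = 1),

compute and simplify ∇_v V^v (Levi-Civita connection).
Non-zero Christoffel symbols:
Γ^u_{u u} = 1/u
∇_v V^v = ∂_v V^v + Γ^v_{v j} V^j
  = (0) + (0)(1) + (0)(1)
  = 0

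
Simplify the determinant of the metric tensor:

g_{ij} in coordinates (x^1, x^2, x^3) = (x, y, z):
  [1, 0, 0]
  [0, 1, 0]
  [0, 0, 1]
Diagonal metric: det(g) = g_{11}·g_{22}·g_{33}
= (1)·(1)·(1)
det(g) = 1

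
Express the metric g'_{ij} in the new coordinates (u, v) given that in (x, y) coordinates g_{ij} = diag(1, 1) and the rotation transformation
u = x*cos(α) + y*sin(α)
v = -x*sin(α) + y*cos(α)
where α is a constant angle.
Invert the transformation: x = u*cos(α) - v*sin(α), y = u*sin(α) + v*cos(α)
g'_{ij} = (∂x^k/∂x'^i)(∂x^l/∂x'^j) g_{kl}; with g_{kl} = δ_{kl} this is Σ_k (∂x^k/∂x'^i)(∂x^k/∂x'^j).
Jacobian: ∂x/∂u = cos(α), ∂x/∂v = -sin(α), ∂y/∂u = sin(α), ∂y/∂v = cos(α)
g'_{uu} = (cos(α))(cos(α)) + (sin(α))(sin(α)) = 1
g'_{uv} = (cos(α))(-sin(α)) + (sin(α))(cos(α)) = 0
g'_{vv} = (-sin(α))(-sin(α)) + (cos(α))(cos(α)) = 1
g'_{ij} = diag(1, 1)
The Euclidean metric is invariant under rotations.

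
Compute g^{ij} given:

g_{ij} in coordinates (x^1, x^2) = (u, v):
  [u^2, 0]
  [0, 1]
The metric is diagonal, so g^{ij} is diagonal with entries 1/g_{ii}: diag(1/(u^2), 1).
g^{ij}:
  [1/u^2, 0]
  [0, 1]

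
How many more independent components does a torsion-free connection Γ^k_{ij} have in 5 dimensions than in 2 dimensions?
Independent components in n dimensions: n × n(n+1)/2 = n^2(n+1)/2.
5D: 5 × 15 = 75
2D: 2 × 3 = 6
Difference = 75 - 6 = 69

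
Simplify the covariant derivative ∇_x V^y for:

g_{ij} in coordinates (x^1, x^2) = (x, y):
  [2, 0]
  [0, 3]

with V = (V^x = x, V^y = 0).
All Christoffel symbols are zero.
∇_x V^y = ∂_x V^y + Γ^y_{x j} V^j
  = (0) + (0)(x) + (0)(0)
  = 0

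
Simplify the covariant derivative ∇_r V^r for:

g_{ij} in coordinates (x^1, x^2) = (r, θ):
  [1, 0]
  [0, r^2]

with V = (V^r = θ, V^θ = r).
Non-zero Christoffel symbols:
Γ^r_{θ θ} = -r
Γ^θ_{r θ} = 1/r
∇_r V^r = ∂_r V^r + Γ^r_{r j} V^j
  = (0) + (0)(θ) + (0)(r)
  = 0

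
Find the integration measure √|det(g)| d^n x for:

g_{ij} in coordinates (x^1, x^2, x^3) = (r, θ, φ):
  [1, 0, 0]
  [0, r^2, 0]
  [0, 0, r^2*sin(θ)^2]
det(g) = r^4*sin(θ)^2
√|det(g)| = r^2*sin(θ) (taking 0 < θ < π so that |sin(θ)| = sin(θ))
Volume element: dV = r^2*sin(θ) dr dθ dφ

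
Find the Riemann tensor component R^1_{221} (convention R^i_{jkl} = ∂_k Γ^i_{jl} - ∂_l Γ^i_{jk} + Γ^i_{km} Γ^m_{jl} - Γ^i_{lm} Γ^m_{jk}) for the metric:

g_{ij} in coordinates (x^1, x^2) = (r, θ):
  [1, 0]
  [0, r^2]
Non-zero Christoffel symbols (Γ^k_{ij} = Γ^k_{ji}):
Γ^r_{θ θ} = -r
Γ^θ_{r θ} = 1/r
R^r_{θ θ r} = ∂_θ Γ^r_{θ r} - ∂_r Γ^r_{θ θ} + Γ^r_{θ m} Γ^m_{θ r} - Γ^r_{r m} Γ^m_{θ θ}
  = (0) - (-1) + (-1) - (0) = 0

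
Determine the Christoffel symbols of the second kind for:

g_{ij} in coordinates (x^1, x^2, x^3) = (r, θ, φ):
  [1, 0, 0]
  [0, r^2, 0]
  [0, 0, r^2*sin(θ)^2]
Using Γ^k_{ij} = (1/2) g^{km} (∂_i g_{mj} + ∂_j g_{mi} - ∂_m g_{ij}); the metric is diagonal, so only the m = k term contributes.
Non-zero symbols (using the symmetry Γ^k_{ij} = Γ^k_{ji}):
Γ^r_{θ θ} = (1/2) g^{rr} (∂_θ g_{rθ} + ∂_θ g_{rθ} - ∂_r g_{θθ}) = (1/2)(1)((0) + (0) - (2*r)) = -r
Γ^r_{φ φ} = (1/2) g^{rr} (∂_φ g_{rφ} + ∂_φ g_{rφ} - ∂_r g_{φφ}) = (1/2)(1)((0) + (0) - (2*r*sin(θ)^2)) = -r*sin(θ)^2
Γ^θ_{r θ} = (1/2) g^{θθ} (∂_r g_{θθ} + ∂_θ g_{θr} - ∂_θ g_{rθ}) = (1/2)(1/r^2)((2*r) + (0) - (0)) = 1/r
Γ^θ_{φ φ} = (1/2) g^{θθ} (∂_φ g_{θφ} + ∂_φ g_{θφ} - ∂_θ g_{φφ}) = (1/2)(1/r^2)((0) + (0) - (r^2*sin(2*θ))) = -sin(2*θ)/2
Γ^φ_{r φ} = (1/2) g^{φφ} (∂_r g_{φφ} + ∂_φ g_{φr} - ∂_φ g_{rφ}) = (1/2)(1/(r^2*sin(θ)^2))((2*r*sin(θ)^2) + (0) - (0)) = 1/r
Γ^φ_{θ φ} = (1/2) g^{φφ} (∂_θ g_{φφ} + ∂_φ g_{φθ} - ∂_φ g_{θφ}) = (1/2)(1/(r^2*sin(θ)^2))((r^2*sin(2*θ)) + (0) - (0)) = 1/tan(θ)
All other Christoffel symbols are zero.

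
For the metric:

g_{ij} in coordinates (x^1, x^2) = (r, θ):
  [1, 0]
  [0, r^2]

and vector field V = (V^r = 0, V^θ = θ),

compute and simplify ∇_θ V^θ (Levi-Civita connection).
Non-zero Christoffel symbols:
Γ^r_{θ θ} = -r
Γ^θ_{r θ} = 1/r
∇_θ V^θ = ∂_θ V^θ + Γ^θ_{θ j} V^j
  = (1) + (1/r)(0) + (0)(θ)
  = 1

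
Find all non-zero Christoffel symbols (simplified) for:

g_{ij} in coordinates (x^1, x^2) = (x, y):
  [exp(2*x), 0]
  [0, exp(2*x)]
Using Γ^k_{ij} = (1/2) g^{km} (∂_i g_{mj} + ∂_j g_{mi} - ∂_m g_{ij}); the metric is diagonal, so only the m = k term contributes.
Non-zero symbols (using the symmetry Γ^k_{ij} = Γ^k_{ji}):
Γ^x_{x x} = (1/2) g^{xx} (∂_x g_{xx} + ∂_x g_{xx} - ∂_x g_{xx}) = (1/2)(exp(-2*x))((2*exp(2*x)) + (2*exp(2*x)) - (2*exp(2*x))) = 1
Γ^x_{y y} = (1/2) g^{xx} (∂_y g_{xy} + ∂_y g_{xy} - ∂_x g_{yy}) = (1/2)(exp(-2*x))((0) + (0) - (2*exp(2*x))) = -1
Γ^y_{x y} = (1/2) g^{yy} (∂_x g_{yy} + ∂_y g_{yx} - ∂_y g_{xy}) = (1/2)(exp(-2*x))((2*exp(2*x)) + (0) - (0)) = 1
All other Christoffel symbols are zero.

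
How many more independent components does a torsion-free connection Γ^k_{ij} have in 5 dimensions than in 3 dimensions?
Independent components in n dimensions: n × n(n+1)/2 = n^2(n+1)/2.
5D: 5 × 15 = 75
3D: 3 × 6 = 18
Difference = 75 - 18 = 57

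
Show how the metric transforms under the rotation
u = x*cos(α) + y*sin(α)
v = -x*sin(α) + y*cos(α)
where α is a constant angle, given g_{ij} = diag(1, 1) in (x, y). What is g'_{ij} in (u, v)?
Invert the transformation: x = u*cos(α) - v*sin(α), y = u*sin(α) + v*cos(α)
g'_{ij} = (∂x^k/∂x'^i)(∂x^l/∂x'^j) g_{kl}; with g_{kl} = δ_{kl} this is Σ_k (∂x^k/∂x'^i)(∂x^k/∂x'^j).
Jacobian: ∂x/∂u = cos(α), ∂x/∂v = -sin(α), ∂y/∂u = sin(α), ∂y/∂v = cos(α)
g'_{uu} = (cos(α))(cos(α)) + (sin(α))(sin(α)) = 1
g'_{uv} = (cos(α))(-sin(α)) + (sin(α))(cos(α)) = 0
g'_{vv} = (-sin(α))(-sin(α)) + (cos(α))(cos(α)) = 1
g'_{ij} = diag(1, 1)
The Euclidean metric is invariant under rotations.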